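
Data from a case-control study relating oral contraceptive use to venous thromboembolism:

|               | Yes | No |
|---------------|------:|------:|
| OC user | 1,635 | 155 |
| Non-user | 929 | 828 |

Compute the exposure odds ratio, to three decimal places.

9.402

Cells: a = 1635, b = 155, c = 929, d = 828.
OR = (a·d)/(b·c) = (1635 × 828) / (155 × 929) = 1353780 / 143995 = 9.40158
The odds of venous thromboembolism are about 9.40 times as high in the oc user group.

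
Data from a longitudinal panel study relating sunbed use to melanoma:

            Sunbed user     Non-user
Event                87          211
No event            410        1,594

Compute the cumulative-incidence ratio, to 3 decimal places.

1.497

Reading the table with exposure as columns: a = 87 (Sunbed user, case), b = 410 (Sunbed user, non-case), c = 211 (Non-user, case), d = 1594.
Risk in exposed = 87/497 = 0.17505; risk in unexposed = 211/1805 = 0.11690.
RR = 0.17505 / 0.11690 = 1.49747
The risk among the exposed is 1.50 times that among the unexposed.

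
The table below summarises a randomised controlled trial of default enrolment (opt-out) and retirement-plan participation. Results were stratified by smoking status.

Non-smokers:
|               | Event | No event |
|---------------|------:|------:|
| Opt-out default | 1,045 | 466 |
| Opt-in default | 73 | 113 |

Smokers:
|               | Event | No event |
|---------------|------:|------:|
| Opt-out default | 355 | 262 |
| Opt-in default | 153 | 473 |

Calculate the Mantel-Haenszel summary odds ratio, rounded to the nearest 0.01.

OR_MH = Σ(aᵢdᵢ/nᵢ) / Σ(bᵢcᵢ/nᵢ), where nᵢ is the stratum total.
Stratum 1 (Non-smokers): n = 1697; a·d/n = 1045·113/1697 = 69.5846; b·c/n = 466·73/1697 = 20.0460
Stratum 2 (Smokers): n = 1243; a·d/n = 355·473/1243 = 135.0885; b·c/n = 262·153/1243 = 32.2494
OR_MH = (69.5846 + 135.0885) / (20.0460 + 32.2494) = 204.6731 / 52.2954 = 3.91379

3.91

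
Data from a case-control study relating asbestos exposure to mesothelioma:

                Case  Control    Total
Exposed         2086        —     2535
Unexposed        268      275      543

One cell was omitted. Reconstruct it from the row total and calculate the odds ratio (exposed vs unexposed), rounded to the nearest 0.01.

4.77

The missing cell is in the exposed row: 2535 − 2086 = 449.
So a = 2086, b = 449, c = 268, d = 275.
OR = (a·d)/(b·c) = (2086 × 275) / (449 × 268) = 573650 / 120332 = 4.76723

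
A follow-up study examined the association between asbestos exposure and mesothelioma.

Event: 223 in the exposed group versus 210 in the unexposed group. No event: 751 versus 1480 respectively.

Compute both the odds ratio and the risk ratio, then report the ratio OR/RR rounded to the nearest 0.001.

1.136

From the description: a = 223, b = 751, c = 210, d = 1480.
OR = (223·1480)/(751·210) = 330040/157710 = 2.09270
Risk in exposed = 223/974 = 0.22895; risk in unexposed = 210/1690 = 0.12426; RR = 1.84252
OR/RR = 2.09270 / 1.84252 = 1.13578
The outcome is not rare, so the OR lies further from 1 than the RR.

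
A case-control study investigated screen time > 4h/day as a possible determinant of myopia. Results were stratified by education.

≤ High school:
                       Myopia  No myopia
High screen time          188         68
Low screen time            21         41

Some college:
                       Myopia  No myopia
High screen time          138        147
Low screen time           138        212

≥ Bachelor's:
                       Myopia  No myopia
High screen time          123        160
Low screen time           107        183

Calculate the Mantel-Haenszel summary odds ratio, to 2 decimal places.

OR_MH = Σ(aᵢdᵢ/nᵢ) / Σ(bᵢcᵢ/nᵢ), where nᵢ is the stratum total.
Stratum 1 (≤ High school): n = 318; a·d/n = 188·41/318 = 24.2390; b·c/n = 68·21/318 = 4.4906
Stratum 2 (Some college): n = 635; a·d/n = 138·212/635 = 46.0724; b·c/n = 147·138/635 = 31.9465
Stratum 3 (≥ Bachelor's): n = 573; a·d/n = 123·183/573 = 39.2827; b·c/n = 160·107/573 = 29.8778
OR_MH = (24.2390 + 46.0724 + 39.2827) / (4.4906 + 31.9465 + 29.8778) = 109.5942 / 66.3149 = 1.65263

1.65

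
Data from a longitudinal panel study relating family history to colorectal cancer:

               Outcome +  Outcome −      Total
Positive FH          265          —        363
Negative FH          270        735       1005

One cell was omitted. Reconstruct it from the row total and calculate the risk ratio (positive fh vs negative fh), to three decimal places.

2.717

The missing cell is in the exposed row: 363 − 265 = 98.
So a = 265, b = 98, c = 270, d = 735.
RR = [a/(a+b)] / [c/(c+d)] = (265/363) / (270/1005) = 0.73003/0.26866 = 2.71732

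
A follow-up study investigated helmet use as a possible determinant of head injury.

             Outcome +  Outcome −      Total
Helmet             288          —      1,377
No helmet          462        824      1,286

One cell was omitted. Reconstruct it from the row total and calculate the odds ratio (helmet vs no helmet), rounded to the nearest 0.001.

0.472

The missing cell is in the exposed row: 1377 − 288 = 1089.
So a = 288, b = 1089, c = 462, d = 824.
OR = (a·d)/(b·c) = (288 × 824) / (1089 × 462) = 237312 / 503118 = 0.47168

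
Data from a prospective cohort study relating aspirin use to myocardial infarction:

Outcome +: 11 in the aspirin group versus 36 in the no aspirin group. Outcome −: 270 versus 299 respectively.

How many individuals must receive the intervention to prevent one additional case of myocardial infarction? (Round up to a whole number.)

Risk in treated group = 11/281 = 0.03915; risk in control = 36/335 = 0.10746.
Absolute risk reduction = 0.10746 − 0.03915 = 0.06832
NNT = 1 / ARR = 1 / 0.06832 = 14.638 → round up → 15

15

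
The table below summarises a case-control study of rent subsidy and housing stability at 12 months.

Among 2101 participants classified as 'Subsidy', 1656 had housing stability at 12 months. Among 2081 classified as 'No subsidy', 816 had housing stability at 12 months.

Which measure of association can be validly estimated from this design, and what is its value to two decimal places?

From the description: a = 1656, b = 445, c = 816, d = 1265.
This is a case-control study: participants were sampled on outcome status, so risks in the source population cannot be estimated directly — relative risk is not valid here. The odds ratio is the appropriate measure.
OR = (a·d)/(b·c) = (1656 × 1265) / (445 × 816) = 2094840 / 363120 = 5.76900

5.77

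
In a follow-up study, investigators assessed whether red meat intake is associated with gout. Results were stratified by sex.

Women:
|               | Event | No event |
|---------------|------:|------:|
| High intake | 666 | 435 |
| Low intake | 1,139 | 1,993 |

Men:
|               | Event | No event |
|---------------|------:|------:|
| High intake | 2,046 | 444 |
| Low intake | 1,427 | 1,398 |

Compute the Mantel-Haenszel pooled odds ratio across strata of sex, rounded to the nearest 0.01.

OR_MH = Σ(aᵢdᵢ/nᵢ) / Σ(bᵢcᵢ/nᵢ), where nᵢ is the stratum total.
Stratum 1 (Women): n = 4233; a·d/n = 666·1993/4233 = 313.5691; b·c/n = 435·1139/4233 = 117.0482
Stratum 2 (Men): n = 5315; a·d/n = 2046·1398/5315 = 538.1577; b·c/n = 444·1427/5315 = 119.2075
OR_MH = (313.5691 + 538.1577) / (117.0482 + 119.2075) = 851.7268 / 236.2557 = 3.60511

3.61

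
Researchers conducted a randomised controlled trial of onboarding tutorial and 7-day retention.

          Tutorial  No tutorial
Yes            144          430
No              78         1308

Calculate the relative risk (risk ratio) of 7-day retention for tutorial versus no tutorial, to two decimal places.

2.62

Reading the table with exposure as columns: a = 144 (Tutorial, case), b = 78 (Tutorial, non-case), c = 430 (No tutorial, case), d = 1308.
Risk in exposed = 144/222 = 0.64865; risk in unexposed = 430/1738 = 0.24741.
RR = 0.64865 / 0.24741 = 2.62175
The risk among the exposed is 2.62 times that among the unexposed.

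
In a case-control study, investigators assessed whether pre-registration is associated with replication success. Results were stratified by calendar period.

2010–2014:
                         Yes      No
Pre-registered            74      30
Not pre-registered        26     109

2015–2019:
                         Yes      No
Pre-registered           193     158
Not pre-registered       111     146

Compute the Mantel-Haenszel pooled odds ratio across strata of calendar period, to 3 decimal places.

2.494

OR_MH = Σ(aᵢdᵢ/nᵢ) / Σ(bᵢcᵢ/nᵢ), where nᵢ is the stratum total.
Stratum 1 (2010–2014): n = 239; a·d/n = 74·109/239 = 33.7490; b·c/n = 30·26/239 = 3.2636
Stratum 2 (2015–2019): n = 608; a·d/n = 193·146/608 = 46.3454; b·c/n = 158·111/608 = 28.8454
OR_MH = (33.7490 + 46.3454) / (3.2636 + 28.8454) = 80.0943 / 32.1090 = 2.49445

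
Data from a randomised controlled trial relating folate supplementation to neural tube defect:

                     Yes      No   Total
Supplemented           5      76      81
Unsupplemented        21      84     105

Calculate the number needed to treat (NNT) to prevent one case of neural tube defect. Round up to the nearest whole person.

Risk in treated group = 5/81 = 0.06173; risk in control = 21/105 = 0.20000.
Absolute risk reduction = 0.20000 − 0.06173 = 0.13827
NNT = 1 / ARR = 1 / 0.13827 = 7.232 → round up → 8

8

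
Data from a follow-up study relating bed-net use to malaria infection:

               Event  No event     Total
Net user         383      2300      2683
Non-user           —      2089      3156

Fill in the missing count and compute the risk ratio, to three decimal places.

0.422

The missing cell is in the unexposed row: 3156 − 2089 = 1067.
So a = 383, b = 2300, c = 1067, d = 2089.
RR = [a/(a+b)] / [c/(c+d)] = (383/2683) / (1067/3156) = 0.14275/0.33809 = 0.42223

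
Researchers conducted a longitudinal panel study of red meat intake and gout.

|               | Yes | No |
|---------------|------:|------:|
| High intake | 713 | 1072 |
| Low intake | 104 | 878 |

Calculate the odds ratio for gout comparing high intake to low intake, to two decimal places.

5.62

Cells: a = 713, b = 1072, c = 104, d = 878.
OR = (a·d)/(b·c) = (713 × 878) / (1072 × 104) = 626014 / 111488 = 5.61508
The odds of gout are about 5.62 times as high in the high intake group.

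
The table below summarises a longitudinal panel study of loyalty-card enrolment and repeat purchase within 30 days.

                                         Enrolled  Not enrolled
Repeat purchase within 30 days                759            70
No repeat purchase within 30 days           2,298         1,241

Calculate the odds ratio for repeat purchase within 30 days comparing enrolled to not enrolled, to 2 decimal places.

Reading the table with exposure as columns: a = 759 (Enrolled, case), b = 2298 (Enrolled, non-case), c = 70 (Not enrolled, case), d = 1241.
OR = (a·d)/(b·c) = (759 × 1241) / (2298 × 70) = 941919 / 160860 = 5.85552
The odds of repeat purchase within 30 days are about 5.86 times as high in the enrolled group.

5.86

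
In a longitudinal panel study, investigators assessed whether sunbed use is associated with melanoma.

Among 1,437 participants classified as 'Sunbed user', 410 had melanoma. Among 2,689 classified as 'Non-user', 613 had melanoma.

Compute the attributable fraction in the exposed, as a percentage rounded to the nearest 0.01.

20.10

From the description: a = 410, b = 1027, c = 613, d = 2076.
Risk in exposed = 410/1437 = 0.28532; risk in unexposed = 613/2689 = 0.22797.
RR = 0.28532/0.22797 = 1.25158
AR% = (RR − 1)/RR × 100 = (1.25158 − 1)/1.25158 × 100 = 20.1008%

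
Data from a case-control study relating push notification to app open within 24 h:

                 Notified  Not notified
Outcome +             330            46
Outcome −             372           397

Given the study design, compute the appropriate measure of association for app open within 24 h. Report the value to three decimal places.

Reading the table with exposure as columns: a = 330 (Notified, case), b = 372 (Notified, non-case), c = 46 (Not notified, case), d = 397.
This is a case-control study: participants were sampled on outcome status, so risks in the source population cannot be estimated directly — relative risk is not valid here. The odds ratio is the appropriate measure.
OR = (a·d)/(b·c) = (330 × 397) / (372 × 46) = 131010 / 17112 = 7.65603

7.656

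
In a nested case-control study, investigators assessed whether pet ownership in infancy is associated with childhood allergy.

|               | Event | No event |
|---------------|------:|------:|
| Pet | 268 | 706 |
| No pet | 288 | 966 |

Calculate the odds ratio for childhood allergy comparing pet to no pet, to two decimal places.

Cells: a = 268, b = 706, c = 288, d = 966.
OR = (a·d)/(b·c) = (268 × 966) / (706 × 288) = 258888 / 203328 = 1.27325
The odds of childhood allergy are about 1.27 times as high in the pet group.

1.27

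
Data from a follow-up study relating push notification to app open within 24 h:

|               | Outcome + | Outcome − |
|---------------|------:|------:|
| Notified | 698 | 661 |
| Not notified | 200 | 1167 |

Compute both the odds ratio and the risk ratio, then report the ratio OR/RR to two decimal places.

Cells: a = 698, b = 661, c = 200, d = 1167.
OR = (698·1167)/(661·200) = 814566/132200 = 6.16162
Risk in exposed = 698/1359 = 0.51361; risk in unexposed = 200/1367 = 0.14631; RR = 3.51054
OR/RR = 6.16162 / 3.51054 = 1.75517
The outcome is not rare, so the OR lies further from 1 than the RR.

1.76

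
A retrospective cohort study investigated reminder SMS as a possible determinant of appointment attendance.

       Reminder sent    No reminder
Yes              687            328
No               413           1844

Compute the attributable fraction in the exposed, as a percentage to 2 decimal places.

75.82

Reading the table with exposure as columns: a = 687 (Reminder sent, case), b = 413 (Reminder sent, non-case), c = 328 (No reminder, case), d = 1844.
Risk in exposed = 687/1100 = 0.62455; risk in unexposed = 328/2172 = 0.15101.
RR = 0.62455/0.15101 = 4.13571
AR% = (RR − 1)/RR × 100 = (4.13571 − 1)/4.13571 × 100 = 75.8204%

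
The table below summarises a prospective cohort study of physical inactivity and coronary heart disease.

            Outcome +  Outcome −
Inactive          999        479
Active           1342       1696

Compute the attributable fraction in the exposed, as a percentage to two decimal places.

34.65

Cells: a = 999, b = 479, c = 1342, d = 1696.
Risk in exposed = 999/1478 = 0.67591; risk in unexposed = 1342/3038 = 0.44174.
RR = 0.67591/0.44174 = 1.53012
AR% = (RR − 1)/RR × 100 = (1.53012 − 1)/1.53012 × 100 = 34.6458%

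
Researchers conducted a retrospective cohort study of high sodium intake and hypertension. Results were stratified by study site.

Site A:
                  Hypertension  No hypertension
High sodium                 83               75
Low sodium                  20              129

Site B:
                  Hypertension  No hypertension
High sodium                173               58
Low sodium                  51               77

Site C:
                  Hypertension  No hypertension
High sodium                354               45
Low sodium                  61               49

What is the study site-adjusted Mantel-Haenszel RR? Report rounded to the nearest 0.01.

RR_MH = Σ(aᵢ·n₀ᵢ/nᵢ) / Σ(cᵢ·n₁ᵢ/nᵢ), with n₁ᵢ = aᵢ+bᵢ (exposed), n₀ᵢ = cᵢ+dᵢ (unexposed), nᵢ = n₁ᵢ+n₀ᵢ.
Stratum 1 (Site A): n₁ = 158, n₀ = 149, n = 307; a·n₀/n = 83·149/307 = 40.2834; c·n₁/n = 20·158/307 = 10.2932
Stratum 2 (Site B): n₁ = 231, n₀ = 128, n = 359; a·n₀/n = 173·128/359 = 61.6825; c·n₁/n = 51·231/359 = 32.8162
Stratum 3 (Site C): n₁ = 399, n₀ = 110, n = 509; a·n₀/n = 354·110/509 = 76.5029; c·n₁/n = 61·399/509 = 47.8173
RR_MH = (40.2834 + 61.6825 + 76.5029) / (10.2932 + 32.8162 + 47.8173) = 178.4688 / 90.9266 = 1.96278

1.96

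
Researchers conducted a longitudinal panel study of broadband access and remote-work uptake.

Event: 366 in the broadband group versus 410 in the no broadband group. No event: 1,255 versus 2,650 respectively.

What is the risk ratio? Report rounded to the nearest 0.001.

From the description: a = 366, b = 1255, c = 410, d = 2650.
Risk in exposed = 366/1621 = 0.22579; risk in unexposed = 410/3060 = 0.13399.
RR = 0.22579 / 0.13399 = 1.68514
The risk among the exposed is 1.69 times that among the unexposed.

1.685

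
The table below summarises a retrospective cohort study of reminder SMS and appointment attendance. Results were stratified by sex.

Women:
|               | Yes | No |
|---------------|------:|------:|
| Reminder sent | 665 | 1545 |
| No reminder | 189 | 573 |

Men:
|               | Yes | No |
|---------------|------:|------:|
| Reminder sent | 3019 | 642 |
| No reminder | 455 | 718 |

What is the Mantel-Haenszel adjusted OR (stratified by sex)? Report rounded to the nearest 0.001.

3.634

OR_MH = Σ(aᵢdᵢ/nᵢ) / Σ(bᵢcᵢ/nᵢ), where nᵢ is the stratum total.
Stratum 1 (Women): n = 2972; a·d/n = 665·573/2972 = 128.2116; b·c/n = 1545·189/2972 = 98.2520
Stratum 2 (Men): n = 4834; a·d/n = 3019·718/4834 = 448.4158; b·c/n = 642·455/4834 = 60.4282
OR_MH = (128.2116 + 448.4158) / (98.2520 + 60.4282) = 576.6274 / 158.6802 = 3.63390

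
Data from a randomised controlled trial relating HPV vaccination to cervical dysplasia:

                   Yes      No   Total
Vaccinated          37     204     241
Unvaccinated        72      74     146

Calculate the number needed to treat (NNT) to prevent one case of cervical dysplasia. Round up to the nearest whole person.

Risk in treated group = 37/241 = 0.15353; risk in control = 72/146 = 0.49315.
Absolute risk reduction = 0.49315 − 0.15353 = 0.33962
NNT = 1 / ARR = 1 / 0.33962 = 2.944 → round up → 3

3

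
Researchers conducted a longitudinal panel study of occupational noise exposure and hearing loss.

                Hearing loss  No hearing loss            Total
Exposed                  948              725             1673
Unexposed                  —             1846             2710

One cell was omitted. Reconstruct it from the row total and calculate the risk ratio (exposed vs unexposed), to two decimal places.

The missing cell is in the unexposed row: 2710 − 1846 = 864.
So a = 948, b = 725, c = 864, d = 1846.
RR = [a/(a+b)] / [c/(c+d)] = (948/1673) / (864/2710) = 0.56665/0.31882 = 1.77733

1.78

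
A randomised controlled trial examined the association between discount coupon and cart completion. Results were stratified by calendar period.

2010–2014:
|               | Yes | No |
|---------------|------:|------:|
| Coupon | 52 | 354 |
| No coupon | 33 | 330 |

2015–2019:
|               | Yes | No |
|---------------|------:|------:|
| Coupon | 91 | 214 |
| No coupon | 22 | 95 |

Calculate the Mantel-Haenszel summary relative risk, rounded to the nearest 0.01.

1.49

RR_MH = Σ(aᵢ·n₀ᵢ/nᵢ) / Σ(cᵢ·n₁ᵢ/nᵢ), with n₁ᵢ = aᵢ+bᵢ (exposed), n₀ᵢ = cᵢ+dᵢ (unexposed), nᵢ = n₁ᵢ+n₀ᵢ.
Stratum 1 (2010–2014): n₁ = 406, n₀ = 363, n = 769; a·n₀/n = 52·363/769 = 24.5462; c·n₁/n = 33·406/769 = 17.4226
Stratum 2 (2015–2019): n₁ = 305, n₀ = 117, n = 422; a·n₀/n = 91·117/422 = 25.2299; c·n₁/n = 22·305/422 = 15.9005
RR_MH = (24.5462 + 25.2299) / (17.4226 + 15.9005) = 49.7760 / 33.3231 = 1.49374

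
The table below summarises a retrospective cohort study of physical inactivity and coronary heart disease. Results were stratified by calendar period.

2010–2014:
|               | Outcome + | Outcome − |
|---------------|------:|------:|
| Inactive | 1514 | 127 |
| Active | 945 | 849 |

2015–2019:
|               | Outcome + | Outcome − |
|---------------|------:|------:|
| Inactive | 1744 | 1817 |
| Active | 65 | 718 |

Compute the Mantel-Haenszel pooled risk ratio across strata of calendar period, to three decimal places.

2.189

RR_MH = Σ(aᵢ·n₀ᵢ/nᵢ) / Σ(cᵢ·n₁ᵢ/nᵢ), with n₁ᵢ = aᵢ+bᵢ (exposed), n₀ᵢ = cᵢ+dᵢ (unexposed), nᵢ = n₁ᵢ+n₀ᵢ.
Stratum 1 (2010–2014): n₁ = 1641, n₀ = 1794, n = 3435; a·n₀/n = 1514·1794/3435 = 790.7179; c·n₁/n = 945·1641/3435 = 451.4541
Stratum 2 (2015–2019): n₁ = 3561, n₀ = 783, n = 4344; a·n₀/n = 1744·783/4344 = 314.3536; c·n₁/n = 65·3561/4344 = 53.2838
RR_MH = (790.7179 + 314.3536) / (451.4541 + 53.2838) = 1105.0715 / 504.7380 = 2.18940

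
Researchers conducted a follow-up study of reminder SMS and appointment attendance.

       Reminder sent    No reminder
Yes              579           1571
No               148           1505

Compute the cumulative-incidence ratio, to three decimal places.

1.559

Reading the table with exposure as columns: a = 579 (Reminder sent, case), b = 148 (Reminder sent, non-case), c = 1571 (No reminder, case), d = 1505.
Risk in exposed = 579/727 = 0.79642; risk in unexposed = 1571/3076 = 0.51073.
RR = 0.79642 / 0.51073 = 1.55939
The risk among the exposed is 1.56 times that among the unexposed.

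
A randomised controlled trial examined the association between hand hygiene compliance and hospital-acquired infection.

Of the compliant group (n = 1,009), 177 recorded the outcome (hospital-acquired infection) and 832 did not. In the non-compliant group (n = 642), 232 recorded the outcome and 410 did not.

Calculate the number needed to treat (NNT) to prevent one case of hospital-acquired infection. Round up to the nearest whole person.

Risk in treated group = 177/1009 = 0.17542; risk in control = 232/642 = 0.36137.
Absolute risk reduction = 0.36137 − 0.17542 = 0.18595
NNT = 1 / ARR = 1 / 0.18595 = 5.378 → round up → 6

6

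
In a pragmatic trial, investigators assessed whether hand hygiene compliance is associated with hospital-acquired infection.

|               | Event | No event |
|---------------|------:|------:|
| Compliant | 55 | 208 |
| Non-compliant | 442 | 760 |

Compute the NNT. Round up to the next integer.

7

Risk in treated group = 55/263 = 0.20913; risk in control = 442/1202 = 0.36772.
Absolute risk reduction = 0.36772 − 0.20913 = 0.15859
NNT = 1 / ARR = 1 / 0.15859 = 6.305 → round up → 7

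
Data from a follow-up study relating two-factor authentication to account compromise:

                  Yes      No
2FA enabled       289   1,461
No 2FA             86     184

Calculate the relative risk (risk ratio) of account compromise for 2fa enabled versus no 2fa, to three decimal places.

0.518

Cells: a = 289, b = 1461, c = 86, d = 184.
Risk in exposed = 289/1750 = 0.16514; risk in unexposed = 86/270 = 0.31852.
RR = 0.16514 / 0.31852 = 0.51847
The risk is 48% lower among the exposed than among the unexposed.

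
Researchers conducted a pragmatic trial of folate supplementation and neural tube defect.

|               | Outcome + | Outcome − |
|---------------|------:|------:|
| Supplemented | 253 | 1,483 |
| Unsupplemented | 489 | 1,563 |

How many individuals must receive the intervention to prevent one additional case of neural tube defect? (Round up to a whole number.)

11

Risk in treated group = 253/1736 = 0.14574; risk in control = 489/2052 = 0.23830.
Absolute risk reduction = 0.23830 − 0.14574 = 0.09257
NNT = 1 / ARR = 1 / 0.09257 = 10.803 → round up → 11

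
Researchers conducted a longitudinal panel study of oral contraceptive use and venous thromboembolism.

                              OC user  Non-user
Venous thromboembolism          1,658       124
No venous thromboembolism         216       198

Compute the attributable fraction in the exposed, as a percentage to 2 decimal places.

Reading the table with exposure as columns: a = 1658 (OC user, case), b = 216 (OC user, non-case), c = 124 (Non-user, case), d = 198.
Risk in exposed = 1658/1874 = 0.88474; risk in unexposed = 124/322 = 0.38509.
RR = 0.88474/0.38509 = 2.29747
AR% = (RR − 1)/RR × 100 = (2.29747 − 1)/2.29747 × 100 = 56.4738%

56.47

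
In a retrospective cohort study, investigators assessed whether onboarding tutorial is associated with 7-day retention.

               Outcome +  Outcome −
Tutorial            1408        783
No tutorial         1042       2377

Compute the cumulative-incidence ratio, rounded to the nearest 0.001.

2.109

Cells: a = 1408, b = 783, c = 1042, d = 2377.
Risk in exposed = 1408/2191 = 0.64263; risk in unexposed = 1042/3419 = 0.30477.
RR = 0.64263 / 0.30477 = 2.10859
The risk among the exposed is 2.11 times that among the unexposed.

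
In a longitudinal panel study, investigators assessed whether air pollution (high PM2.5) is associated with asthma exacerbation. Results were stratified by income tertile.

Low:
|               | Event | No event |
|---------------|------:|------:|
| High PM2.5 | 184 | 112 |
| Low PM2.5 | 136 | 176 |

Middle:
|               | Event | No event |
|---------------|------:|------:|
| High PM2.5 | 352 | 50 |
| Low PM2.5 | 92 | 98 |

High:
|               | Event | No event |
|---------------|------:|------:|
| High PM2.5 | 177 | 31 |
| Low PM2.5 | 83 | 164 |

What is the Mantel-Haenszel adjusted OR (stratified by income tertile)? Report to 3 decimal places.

OR_MH = Σ(aᵢdᵢ/nᵢ) / Σ(bᵢcᵢ/nᵢ), where nᵢ is the stratum total.
Stratum 1 (Low): n = 608; a·d/n = 184·176/608 = 53.2632; b·c/n = 112·136/608 = 25.0526
Stratum 2 (Middle): n = 592; a·d/n = 352·98/592 = 58.2703; b·c/n = 50·92/592 = 7.7703
Stratum 3 (High): n = 455; a·d/n = 177·164/455 = 63.7978; b·c/n = 31·83/455 = 5.6549
OR_MH = (53.2632 + 58.2703 + 63.7978) / (25.0526 + 7.7703 + 5.6549) = 175.3312 / 38.4778 = 4.55668

4.557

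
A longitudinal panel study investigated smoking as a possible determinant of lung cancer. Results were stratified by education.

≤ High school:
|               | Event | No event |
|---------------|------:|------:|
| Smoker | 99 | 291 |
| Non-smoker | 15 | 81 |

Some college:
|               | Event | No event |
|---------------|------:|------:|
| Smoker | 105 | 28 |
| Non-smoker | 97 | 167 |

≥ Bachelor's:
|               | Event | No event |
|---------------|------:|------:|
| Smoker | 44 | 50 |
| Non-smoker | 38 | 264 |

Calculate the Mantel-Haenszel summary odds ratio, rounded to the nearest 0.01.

OR_MH = Σ(aᵢdᵢ/nᵢ) / Σ(bᵢcᵢ/nᵢ), where nᵢ is the stratum total.
Stratum 1 (≤ High school): n = 486; a·d/n = 99·81/486 = 16.5000; b·c/n = 291·15/486 = 8.9815
Stratum 2 (Some college): n = 397; a·d/n = 105·167/397 = 44.1688; b·c/n = 28·97/397 = 6.8413
Stratum 3 (≥ Bachelor's): n = 396; a·d/n = 44·264/396 = 29.3333; b·c/n = 50·38/396 = 4.7980
OR_MH = (16.5000 + 44.1688 + 29.3333) / (8.9815 + 6.8413 + 4.7980) = 90.0021 / 20.6208 = 4.36463

4.36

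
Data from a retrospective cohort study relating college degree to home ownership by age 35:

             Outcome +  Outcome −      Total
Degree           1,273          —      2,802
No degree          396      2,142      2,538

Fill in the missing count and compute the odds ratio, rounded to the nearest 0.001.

4.503

The missing cell is in the exposed row: 2802 − 1273 = 1529.
So a = 1273, b = 1529, c = 396, d = 2142.
OR = (a·d)/(b·c) = (1273 × 2142) / (1529 × 396) = 2726766 / 605484 = 4.50345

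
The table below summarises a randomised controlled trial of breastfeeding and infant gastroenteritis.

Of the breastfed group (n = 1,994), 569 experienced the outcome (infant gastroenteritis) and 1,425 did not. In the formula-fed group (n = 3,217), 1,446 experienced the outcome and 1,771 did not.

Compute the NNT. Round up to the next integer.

7

Risk in treated group = 569/1994 = 0.28536; risk in control = 1446/3217 = 0.44949.
Absolute risk reduction = 0.44949 − 0.28536 = 0.16413
NNT = 1 / ARR = 1 / 0.16413 = 6.093 → round up → 7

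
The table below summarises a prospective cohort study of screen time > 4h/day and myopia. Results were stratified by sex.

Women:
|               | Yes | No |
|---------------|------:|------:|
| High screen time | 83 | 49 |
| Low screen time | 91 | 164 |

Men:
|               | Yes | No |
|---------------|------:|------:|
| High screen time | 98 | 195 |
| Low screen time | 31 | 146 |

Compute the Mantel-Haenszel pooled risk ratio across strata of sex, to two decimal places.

RR_MH = Σ(aᵢ·n₀ᵢ/nᵢ) / Σ(cᵢ·n₁ᵢ/nᵢ), with n₁ᵢ = aᵢ+bᵢ (exposed), n₀ᵢ = cᵢ+dᵢ (unexposed), nᵢ = n₁ᵢ+n₀ᵢ.
Stratum 1 (Women): n₁ = 132, n₀ = 255, n = 387; a·n₀/n = 83·255/387 = 54.6899; c·n₁/n = 91·132/387 = 31.0388
Stratum 2 (Men): n₁ = 293, n₀ = 177, n = 470; a·n₀/n = 98·177/470 = 36.9064; c·n₁/n = 31·293/470 = 19.3255
RR_MH = (54.6899 + 36.9064) / (31.0388 + 19.3255) = 91.5963 / 50.3643 = 1.81868

1.82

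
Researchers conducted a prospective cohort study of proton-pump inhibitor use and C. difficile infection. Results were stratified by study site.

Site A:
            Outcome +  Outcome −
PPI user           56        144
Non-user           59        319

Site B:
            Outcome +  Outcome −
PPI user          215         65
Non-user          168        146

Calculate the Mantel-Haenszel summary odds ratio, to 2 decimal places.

2.53

OR_MH = Σ(aᵢdᵢ/nᵢ) / Σ(bᵢcᵢ/nᵢ), where nᵢ is the stratum total.
Stratum 1 (Site A): n = 578; a·d/n = 56·319/578 = 30.9066; b·c/n = 144·59/578 = 14.6990
Stratum 2 (Site B): n = 594; a·d/n = 215·146/594 = 52.8451; b·c/n = 65·168/594 = 18.3838
OR_MH = (30.9066 + 52.8451) / (14.6990 + 18.3838) = 83.7517 / 33.0828 = 2.53158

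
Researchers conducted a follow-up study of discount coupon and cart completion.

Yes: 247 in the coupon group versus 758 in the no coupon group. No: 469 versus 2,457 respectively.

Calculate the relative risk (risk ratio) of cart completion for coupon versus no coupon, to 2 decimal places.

1.46

From the description: a = 247, b = 469, c = 758, d = 2457.
Risk in exposed = 247/716 = 0.34497; risk in unexposed = 758/3215 = 0.23577.
RR = 0.34497 / 0.23577 = 1.46317
The risk among the exposed is 1.46 times that among the unexposed.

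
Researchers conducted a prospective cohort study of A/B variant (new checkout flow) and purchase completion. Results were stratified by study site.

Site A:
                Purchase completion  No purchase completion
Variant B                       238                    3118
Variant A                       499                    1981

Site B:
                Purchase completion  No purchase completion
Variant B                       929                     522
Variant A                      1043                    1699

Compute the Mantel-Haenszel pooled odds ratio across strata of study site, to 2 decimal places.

1.15

OR_MH = Σ(aᵢdᵢ/nᵢ) / Σ(bᵢcᵢ/nᵢ), where nᵢ is the stratum total.
Stratum 1 (Site A): n = 5836; a·d/n = 238·1981/5836 = 80.7879; b·c/n = 3118·499/5836 = 266.6008
Stratum 2 (Site B): n = 4193; a·d/n = 929·1699/4193 = 376.4300; b·c/n = 522·1043/4193 = 129.8464
OR_MH = (80.7879 + 376.4300) / (266.6008 + 129.8464) = 457.2179 / 396.4472 = 1.15329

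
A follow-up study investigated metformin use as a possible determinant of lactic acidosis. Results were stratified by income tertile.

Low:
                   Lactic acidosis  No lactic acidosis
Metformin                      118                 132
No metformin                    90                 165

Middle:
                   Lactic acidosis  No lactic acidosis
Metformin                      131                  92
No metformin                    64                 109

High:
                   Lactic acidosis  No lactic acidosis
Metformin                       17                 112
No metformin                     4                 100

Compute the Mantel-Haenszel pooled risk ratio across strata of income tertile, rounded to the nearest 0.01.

1.50

RR_MH = Σ(aᵢ·n₀ᵢ/nᵢ) / Σ(cᵢ·n₁ᵢ/nᵢ), with n₁ᵢ = aᵢ+bᵢ (exposed), n₀ᵢ = cᵢ+dᵢ (unexposed), nᵢ = n₁ᵢ+n₀ᵢ.
Stratum 1 (Low): n₁ = 250, n₀ = 255, n = 505; a·n₀/n = 118·255/505 = 59.5842; c·n₁/n = 90·250/505 = 44.5545
Stratum 2 (Middle): n₁ = 223, n₀ = 173, n = 396; a·n₀/n = 131·173/396 = 57.2298; c·n₁/n = 64·223/396 = 36.0404
Stratum 3 (High): n₁ = 129, n₀ = 104, n = 233; a·n₀/n = 17·104/233 = 7.5880; c·n₁/n = 4·129/233 = 2.2146
RR_MH = (59.5842 + 57.2298 + 7.5880) / (44.5545 + 36.0404 + 2.2146) = 124.4019 / 82.8095 = 1.50227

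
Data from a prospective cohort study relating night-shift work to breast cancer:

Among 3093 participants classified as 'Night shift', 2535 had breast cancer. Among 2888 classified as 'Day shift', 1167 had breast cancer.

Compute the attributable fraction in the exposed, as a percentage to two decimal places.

50.70

From the description: a = 2535, b = 558, c = 1167, d = 1721.
Risk in exposed = 2535/3093 = 0.81959; risk in unexposed = 1167/2888 = 0.40409.
RR = 0.81959/0.40409 = 2.02826
AR% = (RR − 1)/RR × 100 = (2.02826 − 1)/2.02826 × 100 = 50.6967%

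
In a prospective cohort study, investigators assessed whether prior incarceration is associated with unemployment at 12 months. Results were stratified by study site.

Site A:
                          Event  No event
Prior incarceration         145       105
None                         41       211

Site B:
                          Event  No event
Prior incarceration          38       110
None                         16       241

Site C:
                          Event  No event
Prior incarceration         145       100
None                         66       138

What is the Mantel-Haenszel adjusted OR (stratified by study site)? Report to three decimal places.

4.639

OR_MH = Σ(aᵢdᵢ/nᵢ) / Σ(bᵢcᵢ/nᵢ), where nᵢ is the stratum total.
Stratum 1 (Site A): n = 502; a·d/n = 145·211/502 = 60.9462; b·c/n = 105·41/502 = 8.5757
Stratum 2 (Site B): n = 405; a·d/n = 38·241/405 = 22.6123; b·c/n = 110·16/405 = 4.3457
Stratum 3 (Site C): n = 449; a·d/n = 145·138/449 = 44.5657; b·c/n = 100·66/449 = 14.6993
OR_MH = (60.9462 + 22.6123 + 44.5657) / (8.5757 + 4.3457 + 14.6993) = 128.1243 / 27.6207 = 4.63870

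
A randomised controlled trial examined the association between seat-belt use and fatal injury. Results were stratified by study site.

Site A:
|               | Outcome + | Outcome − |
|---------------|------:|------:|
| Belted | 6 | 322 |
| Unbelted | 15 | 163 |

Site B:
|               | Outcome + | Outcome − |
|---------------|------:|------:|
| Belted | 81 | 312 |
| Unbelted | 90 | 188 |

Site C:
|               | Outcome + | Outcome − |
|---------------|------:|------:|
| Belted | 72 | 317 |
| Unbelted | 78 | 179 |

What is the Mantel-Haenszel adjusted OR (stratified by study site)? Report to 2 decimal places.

0.50

OR_MH = Σ(aᵢdᵢ/nᵢ) / Σ(bᵢcᵢ/nᵢ), where nᵢ is the stratum total.
Stratum 1 (Site A): n = 506; a·d/n = 6·163/506 = 1.9328; b·c/n = 322·15/506 = 9.5455
Stratum 2 (Site B): n = 671; a·d/n = 81·188/671 = 22.6945; b·c/n = 312·90/671 = 41.8480
Stratum 3 (Site C): n = 646; a·d/n = 72·179/646 = 19.9505; b·c/n = 317·78/646 = 38.2755
OR_MH = (1.9328 + 22.6945 + 19.9505) / (9.5455 + 41.8480 + 38.2755) = 44.5778 / 89.6690 = 0.49714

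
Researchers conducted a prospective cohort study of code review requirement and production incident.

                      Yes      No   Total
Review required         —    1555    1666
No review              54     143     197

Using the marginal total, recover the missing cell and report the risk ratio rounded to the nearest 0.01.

The missing cell is in the exposed row: 1666 − 1555 = 111.
So a = 111, b = 1555, c = 54, d = 143.
RR = [a/(a+b)] / [c/(c+d)] = (111/1666) / (54/197) = 0.06663/0.27411 = 0.24306

0.24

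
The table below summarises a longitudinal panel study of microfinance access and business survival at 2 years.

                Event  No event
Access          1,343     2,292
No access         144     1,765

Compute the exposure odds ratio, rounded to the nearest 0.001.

Cells: a = 1343, b = 2292, c = 144, d = 1765.
OR = (a·d)/(b·c) = (1343 × 1765) / (2292 × 144) = 2370395 / 330048 = 7.18197
The odds of business survival at 2 years are about 7.18 times as high in the access group.

7.182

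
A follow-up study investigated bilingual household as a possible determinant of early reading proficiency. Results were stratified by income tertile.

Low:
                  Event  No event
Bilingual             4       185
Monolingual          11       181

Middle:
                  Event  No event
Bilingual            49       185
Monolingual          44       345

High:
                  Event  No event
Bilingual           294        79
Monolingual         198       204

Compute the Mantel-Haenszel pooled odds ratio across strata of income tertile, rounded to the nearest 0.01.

OR_MH = Σ(aᵢdᵢ/nᵢ) / Σ(bᵢcᵢ/nᵢ), where nᵢ is the stratum total.
Stratum 1 (Low): n = 381; a·d/n = 4·181/381 = 1.9003; b·c/n = 185·11/381 = 5.3412
Stratum 2 (Middle): n = 623; a·d/n = 49·345/623 = 27.1348; b·c/n = 185·44/623 = 13.0658
Stratum 3 (High): n = 775; a·d/n = 294·204/775 = 77.3884; b·c/n = 79·198/775 = 20.1832
OR_MH = (1.9003 + 27.1348 + 77.3884) / (5.3412 + 13.0658 + 20.1832) = 106.4235 / 38.5902 = 2.75778

2.76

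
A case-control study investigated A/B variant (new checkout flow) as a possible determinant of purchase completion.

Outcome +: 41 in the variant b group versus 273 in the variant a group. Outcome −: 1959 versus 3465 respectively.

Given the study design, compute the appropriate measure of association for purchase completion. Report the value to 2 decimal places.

0.27

From the description: a = 41, b = 1959, c = 273, d = 3465.
This is a case-control study: participants were sampled on outcome status, so risks in the source population cannot be estimated directly — relative risk is not valid here. The odds ratio is the appropriate measure.
OR = (a·d)/(b·c) = (41 × 3465) / (1959 × 273) = 142065 / 534807 = 0.26564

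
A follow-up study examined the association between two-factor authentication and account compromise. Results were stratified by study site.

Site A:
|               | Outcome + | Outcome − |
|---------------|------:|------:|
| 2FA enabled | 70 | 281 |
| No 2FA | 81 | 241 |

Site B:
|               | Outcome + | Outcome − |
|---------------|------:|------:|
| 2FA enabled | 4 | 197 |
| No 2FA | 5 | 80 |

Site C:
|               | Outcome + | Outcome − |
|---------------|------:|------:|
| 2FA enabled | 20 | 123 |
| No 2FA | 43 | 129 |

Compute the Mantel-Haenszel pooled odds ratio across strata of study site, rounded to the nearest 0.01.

OR_MH = Σ(aᵢdᵢ/nᵢ) / Σ(bᵢcᵢ/nᵢ), where nᵢ is the stratum total.
Stratum 1 (Site A): n = 673; a·d/n = 70·241/673 = 25.0669; b·c/n = 281·81/673 = 33.8202
Stratum 2 (Site B): n = 286; a·d/n = 4·80/286 = 1.1189; b·c/n = 197·5/286 = 3.4441
Stratum 3 (Site C): n = 315; a·d/n = 20·129/315 = 8.1905; b·c/n = 123·43/315 = 16.7905
OR_MH = (25.0669 + 1.1189 + 8.1905) / (33.8202 + 3.4441 + 16.7905) = 34.3762 / 54.0547 = 0.63595

0.64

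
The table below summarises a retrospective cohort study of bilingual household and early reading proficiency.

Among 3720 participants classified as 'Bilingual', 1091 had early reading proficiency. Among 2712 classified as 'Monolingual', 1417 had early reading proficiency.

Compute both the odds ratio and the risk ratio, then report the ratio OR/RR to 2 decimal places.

0.68

From the description: a = 1091, b = 2629, c = 1417, d = 1295.
OR = (1091·1295)/(2629·1417) = 1412845/3725293 = 0.37926
Risk in exposed = 1091/3720 = 0.29328; risk in unexposed = 1417/2712 = 0.52249; RR = 0.56131
OR/RR = 0.37926 / 0.56131 = 0.67567
The outcome is not rare, so the OR lies further from 1 than the RR.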